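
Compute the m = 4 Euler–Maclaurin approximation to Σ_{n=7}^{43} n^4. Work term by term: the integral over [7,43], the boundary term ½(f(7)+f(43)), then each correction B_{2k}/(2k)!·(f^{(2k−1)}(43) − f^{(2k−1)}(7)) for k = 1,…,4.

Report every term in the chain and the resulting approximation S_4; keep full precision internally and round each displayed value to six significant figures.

∫_7^43 x^4 dx evaluates to 2.93983e+07.
Endpoint term: (f(7) + f(43))/2 = (2401.00 + 3.41880e+06)/2 = 1.71060e+06.
So far: 3.11089e+07.
Order-1 term: 1/12 · (318028 − 1372.00) = 26388.0.
Running total after k=1: 3.11353e+07.
Order-2 term: −1/720 · (1032.00 − 168.000) = -1.20000.
Running total after k=2: 3.11353e+07.
Order-3 term: 1/30240 · (0.00000 − 0.00000) = 0.00000.
Running total after k=3: 3.11353e+07.
Order-4 term: −1/1209600 · (0.00000 − 0.00000) = 0.00000.

S_4 ≈ 3.11353e+07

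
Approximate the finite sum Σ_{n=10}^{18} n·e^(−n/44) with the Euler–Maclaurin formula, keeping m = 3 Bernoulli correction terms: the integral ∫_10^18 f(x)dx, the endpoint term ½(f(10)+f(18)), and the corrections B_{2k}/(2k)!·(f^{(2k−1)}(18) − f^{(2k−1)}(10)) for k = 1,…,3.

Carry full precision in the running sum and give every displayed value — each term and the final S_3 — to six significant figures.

The integral term ∫_10^18 x·e^(−x/44) dx = 80.8830.
Boundary: ½(f(10) + f(18)) = ½(7.96703 + 11.9566) = 9.96180.
So far: 90.8448.
Order-1 term: 1/12 · (0.392514 − 0.615634) = -0.0185934.
After k=1: 90.8262.
Order-2 term: −1/720 · (0.000888957 − 0.00114103) = 3.50106e-07.
After k=2: 90.8262.
Order-3 term: 1/30240 · (8.13621e-07 − 1.01450e-06) = -6.64287e-12.

S_3 ≈ 90.8262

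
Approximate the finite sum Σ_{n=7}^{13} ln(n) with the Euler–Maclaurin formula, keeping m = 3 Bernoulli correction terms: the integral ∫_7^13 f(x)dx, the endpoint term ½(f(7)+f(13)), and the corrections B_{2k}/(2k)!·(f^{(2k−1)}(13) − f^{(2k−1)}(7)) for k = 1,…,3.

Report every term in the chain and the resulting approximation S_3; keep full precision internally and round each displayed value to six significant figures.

Integral: ∫_7^13 ln(x) dx = 13.7230.
½[f(7) + f(13)] = ½[1.94591 + 2.56495] = 2.25543.
So far: 15.9784.
Correction k=1: B_{2}/2! · (f^{(1)}(13) − f^{(1)}(7)) = 1/12 · (0.0769231 − 0.142857) = -0.00549451.
Running total after k=1: 15.9729.
Correction k=2: B_{4}/4! · (f^{(3)}(13) − f^{(3)}(7)) = −1/720 · (0.000910332 − 0.00583090) = 6.83413e-06.
Running total after k=2: 15.9729.
Correction k=3: B_{6}/6! · (f^{(5)}(13) − f^{(5)}(7)) = 1/30240 · (6.46390e-05 − 0.00142798) = -4.50839e-08.

S_3 ≈ 15.9729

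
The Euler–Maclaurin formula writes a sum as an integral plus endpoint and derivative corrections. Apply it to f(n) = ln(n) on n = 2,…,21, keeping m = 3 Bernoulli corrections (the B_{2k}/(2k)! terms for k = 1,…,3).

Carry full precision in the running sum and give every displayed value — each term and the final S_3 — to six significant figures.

S_3 ≈ 45.3801

∫_2^21 ln(x) dx evaluates to 43.5487.
½[f(2) + f(21)] = ½[0.693147 + 3.04452] = 1.86883.
So far: 45.4175.
Order-1 term: 1/12 · (0.0476190 − 0.500000) = -0.0376984.
Partial sum through k=1: 45.3798.
Order-2 term: −1/720 · (0.000215959 − 0.250000) = 0.000346922.
Partial sum through k=2: 45.3802.
Order-3 term: 1/30240 · (5.87645e-06 − 0.750000) = -2.48014e-05.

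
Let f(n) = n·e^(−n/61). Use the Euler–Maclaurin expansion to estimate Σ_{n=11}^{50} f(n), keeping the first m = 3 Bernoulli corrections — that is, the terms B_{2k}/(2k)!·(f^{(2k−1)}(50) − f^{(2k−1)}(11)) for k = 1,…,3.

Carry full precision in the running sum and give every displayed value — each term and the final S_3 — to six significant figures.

Integral: ∫_11^50 x·e^(−x/61) dx = 684.164.
Boundary: ½(f(11) + f(50)) = ½(9.18496 + 22.0288) = 15.6069.
Integral + boundary = 699.770.
k=1: B_{2}/(2)! × [f^{(1)}(50) − f^{(1)}(11)] = 1/12 × (0.0794481 − 0.684423) = -0.0504146.
After k=1: 699.720.
k=2: B_{4}/(4)! × [f^{(3)}(50) − f^{(3)}(11)] = −1/720 × (0.000258156 − 0.000632737) = 5.20251e-07.
After k=2: 699.720.
k=3: B_{6}/(6)! × [f^{(5)}(50) − f^{(5)}(11)] = 1/30240 × (1.33018e-07 − 2.90658e-07) = -5.21296e-12.

S_3 ≈ 699.720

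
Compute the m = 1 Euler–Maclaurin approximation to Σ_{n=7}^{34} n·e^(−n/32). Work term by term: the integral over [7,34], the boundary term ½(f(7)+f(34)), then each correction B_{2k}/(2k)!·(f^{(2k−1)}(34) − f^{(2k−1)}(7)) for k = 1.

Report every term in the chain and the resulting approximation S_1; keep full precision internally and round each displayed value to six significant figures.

The integral term ∫_7^34 x·e^(−x/32) dx = 272.909.
Endpoint term: (f(7) + f(34))/2 = (5.62466 + 11.7501)/2 = 8.68737.
Integral + boundary = 281.596.
Order-1 term: 1/12 · (-0.0215994 − 0.627752) = -0.0541126.

S_1 ≈ 281.542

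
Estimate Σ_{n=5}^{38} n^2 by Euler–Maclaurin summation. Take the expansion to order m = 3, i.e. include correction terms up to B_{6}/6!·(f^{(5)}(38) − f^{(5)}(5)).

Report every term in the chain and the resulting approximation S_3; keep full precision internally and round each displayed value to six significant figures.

Integral: ∫_5^38 x^2 dx = 18249.0.
Endpoint term: (f(5) + f(38))/2 = (25.0000 + 1444.00)/2 = 734.500.
Integral + boundary = 18983.5.
Order-1 term: 1/12 · (76.0000 − 10.0000) = 5.50000.
Running total after k=1: 18989.0.
Order-2 term: −1/720 · (0.00000 − 0.00000) = 0.00000.
Running total after k=2: 18989.0.
Order-3 term: 1/30240 · (0.00000 − 0.00000) = 0.00000.

S_3 ≈ 18989.0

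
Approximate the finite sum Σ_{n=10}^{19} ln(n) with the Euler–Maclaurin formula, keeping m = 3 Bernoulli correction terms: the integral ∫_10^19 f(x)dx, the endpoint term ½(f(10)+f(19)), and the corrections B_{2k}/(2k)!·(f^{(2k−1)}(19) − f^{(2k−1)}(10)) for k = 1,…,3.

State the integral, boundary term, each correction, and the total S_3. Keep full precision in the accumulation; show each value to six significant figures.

∫_10^19 ln(x) dx evaluates to 23.9185.
Boundary: ½(f(10) + f(19)) = ½(2.30259 + 2.94444) = 2.62351.
Integral + boundary = 26.5420.
Order-1 term: 1/12 · (0.0526316 − 0.100000) = -0.00394737.
Running total after k=1: 26.5381.
Order-2 term: −1/720 · (0.000291588 − 0.00200000) = 2.37279e-06.
Running total after k=2: 26.5381.
Order-3 term: 1/30240 · (9.69267e-06 − 0.000240000) = -7.61598e-09.

S_3 ≈ 26.5381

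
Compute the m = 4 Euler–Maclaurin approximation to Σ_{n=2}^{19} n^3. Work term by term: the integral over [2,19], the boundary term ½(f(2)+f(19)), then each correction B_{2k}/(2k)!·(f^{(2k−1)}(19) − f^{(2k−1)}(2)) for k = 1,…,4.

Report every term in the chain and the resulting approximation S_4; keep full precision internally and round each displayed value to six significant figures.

S_4 ≈ 36099.0

Integral: ∫_2^19 x^3 dx = 32576.2.
Boundary: ½(f(2) + f(19)) = ½(8.00000 + 6859.00) = 3433.50.
So far: 36009.8.
k=1: B_{2}/(2)! × [f^{(1)}(19) − f^{(1)}(2)] = 1/12 × (1083.00 − 12.0000) = 89.2500.
After k=1: 36099.0.
k=2: B_{4}/(4)! × [f^{(3)}(19) − f^{(3)}(2)] = −1/720 × (6.00000 − 6.00000) = 0.00000.
After k=2: 36099.0.
k=3: B_{6}/(6)! × [f^{(5)}(19) − f^{(5)}(2)] = 1/30240 × (0.00000 − 0.00000) = 0.00000.
After k=3: 36099.0.
k=4: B_{8}/(8)! × [f^{(7)}(19) − f^{(7)}(2)] = −1/1209600 × (0.00000 − 0.00000) = 0.00000.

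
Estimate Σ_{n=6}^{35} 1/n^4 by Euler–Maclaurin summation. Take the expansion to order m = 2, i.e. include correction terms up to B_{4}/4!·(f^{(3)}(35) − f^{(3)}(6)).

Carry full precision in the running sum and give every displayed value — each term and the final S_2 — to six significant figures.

S_2 ≈ 0.00196384

Integral: ∫_6^35 1/x^4 dx = 0.00153544.
Boundary: ½(f(6) + f(35)) = ½(0.000771605 + 6.66389e-07) = 0.000386136.
So far: 0.00192157.
Order-1 term: 1/12 · (-7.61587e-08 − (-0.000514403)) = 4.28606e-05.
Running total after k=1: 0.00196443.
Order-2 term: −1/720 · (-1.86511e-09 − (-0.000428669)) = -5.95372e-07.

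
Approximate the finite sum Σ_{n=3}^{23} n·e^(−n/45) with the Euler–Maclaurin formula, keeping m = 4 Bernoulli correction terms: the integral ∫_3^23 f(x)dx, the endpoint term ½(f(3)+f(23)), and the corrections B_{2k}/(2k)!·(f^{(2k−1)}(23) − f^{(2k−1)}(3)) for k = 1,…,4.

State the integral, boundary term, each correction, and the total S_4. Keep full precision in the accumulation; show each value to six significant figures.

S_4 ≈ 193.472

The integral term ∫_3^23 x·e^(−x/45) dx = 185.219.
½[f(3) + f(23)] = ½[2.80652 + 13.7961] = 8.30129.
So far: 193.520.
k=1: B_{2}/(2)! × [f^{(1)}(23) − f^{(1)}(3)] = 1/12 × (0.293250 − 0.873140) = -0.0483242.
Running total after k=1: 193.472.
k=2: B_{4}/(4)! × [f^{(3)}(23) − f^{(3)}(3)] = −1/720 × (0.000737238 − 0.00135514) = 8.58194e-07.
Running total after k=2: 193.472.
k=3: B_{6}/(6)! × [f^{(5)}(23) − f^{(5)}(3)] = 1/30240 × (6.56623e-07 − 1.12548e-06) = -1.55045e-11.
Running total after k=3: 193.472.
k=4: B_{8}/(8)! × [f^{(7)}(23) − f^{(7)}(3)] = −1/1209600 × (4.68730e-10 − 7.81113e-10) = 2.58254e-16.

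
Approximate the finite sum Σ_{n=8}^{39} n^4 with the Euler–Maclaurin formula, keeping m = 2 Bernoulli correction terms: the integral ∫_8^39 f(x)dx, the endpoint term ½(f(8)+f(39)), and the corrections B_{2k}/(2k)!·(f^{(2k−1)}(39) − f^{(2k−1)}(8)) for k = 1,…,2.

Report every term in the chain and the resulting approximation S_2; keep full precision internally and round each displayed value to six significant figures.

S_2 ≈ 1.92167e+07

∫_8^39 x^4 dx evaluates to 1.80383e+07.
½[f(8) + f(39)] = ½[4096.00 + 2.31344e+06] = 1.15877e+06.
Running total after boundary: 1.91971e+07.
k=1: B_{2}/(2)! × [f^{(1)}(39) − f^{(1)}(8)] = 1/12 × (237276 − 2048.00) = 19602.3.
Partial sum through k=1: 1.92167e+07.
k=2: B_{4}/(4)! × [f^{(3)}(39) − f^{(3)}(8)] = −1/720 × (936.000 − 192.000) = -1.03333.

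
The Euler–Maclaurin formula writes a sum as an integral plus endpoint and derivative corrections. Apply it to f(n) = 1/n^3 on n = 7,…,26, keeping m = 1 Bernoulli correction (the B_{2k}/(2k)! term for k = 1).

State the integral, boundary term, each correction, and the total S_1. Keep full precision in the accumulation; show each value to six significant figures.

S_1 ≈ 0.0110542

Integral: ∫_7^26 1/x^3 dx = 0.00946444.
½[f(7) + f(26)] = ½[0.00291545 + 5.68958e-05] = 0.00148617.
So far: 0.0109506.
Order-1 term: 1/12 · (-6.56490e-06 − (-0.00124948)) = 0.000103576.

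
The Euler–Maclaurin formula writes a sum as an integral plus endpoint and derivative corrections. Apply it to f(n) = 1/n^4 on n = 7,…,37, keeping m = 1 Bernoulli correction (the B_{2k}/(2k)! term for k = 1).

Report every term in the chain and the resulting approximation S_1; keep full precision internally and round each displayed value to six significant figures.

∫_7^37 1/x^4 dx evaluates to 0.000965237.
Endpoint term: (f(7) + f(37))/2 = (0.000416493 + 5.33572e-07)/2 = 0.000208513.
So far: 0.00117375.
Order-1 term: 1/12 · (-5.76835e-08 − (-0.000237996)) = 1.98282e-05.

S_1 ≈ 0.00119358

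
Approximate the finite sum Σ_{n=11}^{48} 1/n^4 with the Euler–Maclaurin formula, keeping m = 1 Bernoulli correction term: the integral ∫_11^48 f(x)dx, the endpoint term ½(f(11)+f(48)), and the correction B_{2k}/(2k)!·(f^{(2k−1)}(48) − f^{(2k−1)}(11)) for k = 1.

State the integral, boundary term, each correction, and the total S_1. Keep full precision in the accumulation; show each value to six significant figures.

Integral: ∫_11^48 1/x^4 dx = 0.000247424.
Endpoint term: (f(11) + f(48))/2 = (6.83013e-05 + 1.88380e-07)/2 = 3.42449e-05.
Integral + boundary = 0.000281669.
Correction k=1: B_{2}/2! · (f^{(1)}(48) − f^{(1)}(11)) = 1/12 · (-1.56983e-08 − (-2.48369e-05)) = 2.06843e-06.

S_1 ≈ 0.000283737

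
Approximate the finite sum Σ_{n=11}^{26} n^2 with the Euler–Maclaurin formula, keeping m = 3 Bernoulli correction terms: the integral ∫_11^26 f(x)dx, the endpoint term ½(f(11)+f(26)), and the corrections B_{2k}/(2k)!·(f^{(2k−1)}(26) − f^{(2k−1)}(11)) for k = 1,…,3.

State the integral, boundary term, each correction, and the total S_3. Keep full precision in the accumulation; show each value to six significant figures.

∫_11^26 x^2 dx evaluates to 5415.00.
Endpoint term: (f(11) + f(26))/2 = (121.000 + 676.000)/2 = 398.500.
Running total after boundary: 5813.50.
Correction k=1: B_{2}/2! · (f^{(1)}(26) − f^{(1)}(11)) = 1/12 · (52.0000 − 22.0000) = 2.50000.
After k=1: 5816.00.
Correction k=2: B_{4}/4! · (f^{(3)}(26) − f^{(3)}(11)) = −1/720 · (0.00000 − 0.00000) = 0.00000.
After k=2: 5816.00.
Correction k=3: B_{6}/6! · (f^{(5)}(26) − f^{(5)}(11)) = 1/30240 · (0.00000 − 0.00000) = 0.00000.

S_3 ≈ 5816.00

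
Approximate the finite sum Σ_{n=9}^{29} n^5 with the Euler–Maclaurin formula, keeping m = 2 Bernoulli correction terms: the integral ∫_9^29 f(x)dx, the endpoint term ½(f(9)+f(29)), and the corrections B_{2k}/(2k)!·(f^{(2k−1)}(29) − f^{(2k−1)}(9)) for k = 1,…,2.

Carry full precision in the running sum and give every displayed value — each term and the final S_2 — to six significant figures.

Integral: ∫_9^29 x^5 dx = 9.90486e+07.
Boundary: ½(f(9) + f(29)) = ½(59049.0 + 2.05111e+07) = 1.02851e+07.
So far: 1.09334e+08.
Correction k=1: B_{2}/2! · (f^{(1)}(29) − f^{(1)}(9)) = 1/12 · (3.53640e+06 − 32805.0) = 291967.
Running total after k=1: 1.09626e+08.
Correction k=2: B_{4}/4! · (f^{(3)}(29) − f^{(3)}(9)) = −1/720 · (50460.0 − 4860.00) = -63.3333.

S_2 ≈ 1.09626e+08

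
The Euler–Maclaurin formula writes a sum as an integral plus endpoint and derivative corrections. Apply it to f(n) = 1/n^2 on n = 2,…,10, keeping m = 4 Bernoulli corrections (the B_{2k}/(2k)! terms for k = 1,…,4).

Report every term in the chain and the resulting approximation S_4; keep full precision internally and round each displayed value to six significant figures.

S_4 ≈ 0.549746

The integral term ∫_2^10 1/x^2 dx = 0.400000.
½[f(2) + f(10)] = ½[0.250000 + 0.0100000] = 0.130000.
Integral + boundary = 0.530000.
Correction k=1: B_{2}/2! · (f^{(1)}(10) − f^{(1)}(2)) = 1/12 · (-0.00200000 − (-0.250000)) = 0.0206667.
Partial sum through k=1: 0.550667.
Correction k=2: B_{4}/4! · (f^{(3)}(10) − f^{(3)}(2)) = −1/720 · (-0.000240000 − (-0.750000)) = -0.00104133.
Partial sum through k=2: 0.549625.
Correction k=3: B_{6}/6! · (f^{(5)}(10) − f^{(5)}(2)) = 1/30240 · (-7.20000e-05 − (-5.62500)) = 0.000186010.
Partial sum through k=3: 0.549811.
Correction k=4: B_{8}/8! · (f^{(7)}(10) − f^{(7)}(2)) = −1/1209600 · (-4.03200e-05 − (-78.7500)) = -6.51041e-05.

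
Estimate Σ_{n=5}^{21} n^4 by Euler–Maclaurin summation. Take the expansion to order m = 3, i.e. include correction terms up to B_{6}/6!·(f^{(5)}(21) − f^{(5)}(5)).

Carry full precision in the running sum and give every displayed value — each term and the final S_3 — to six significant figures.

S_3 ≈ 916793

The integral term ∫_5^21 x^4 dx = 816195.
Endpoint term: (f(5) + f(21))/2 = (625.000 + 194481)/2 = 97553.0.
So far: 913748.
Correction k=1: B_{2}/2! · (f^{(1)}(21) − f^{(1)}(5)) = 1/12 · (37044.0 − 500.000) = 3045.33.
Partial sum through k=1: 916794.
Correction k=2: B_{4}/4! · (f^{(3)}(21) − f^{(3)}(5)) = −1/720 · (504.000 − 120.000) = -0.533333.
Partial sum through k=2: 916793.
Correction k=3: B_{6}/6! · (f^{(5)}(21) − f^{(5)}(5)) = 1/30240 · (0.00000 − 0.00000) = 0.00000.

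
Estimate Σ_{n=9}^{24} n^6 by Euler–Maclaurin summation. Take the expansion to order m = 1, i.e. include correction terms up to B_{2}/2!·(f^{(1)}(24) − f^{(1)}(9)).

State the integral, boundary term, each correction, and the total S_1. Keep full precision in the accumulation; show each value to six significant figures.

S_1 ≈ 7.54296e+08

Integral: ∫_9^24 x^6 dx = 6.54527e+08.
Endpoint term: (f(9) + f(24))/2 = (531441 + 1.91103e+08)/2 = 9.58172e+07.
Running total after boundary: 7.50344e+08.
Correction k=1: B_{2}/2! · (f^{(1)}(24) − f^{(1)}(9)) = 1/12 · (4.77757e+07 − 354294) = 3.95179e+06.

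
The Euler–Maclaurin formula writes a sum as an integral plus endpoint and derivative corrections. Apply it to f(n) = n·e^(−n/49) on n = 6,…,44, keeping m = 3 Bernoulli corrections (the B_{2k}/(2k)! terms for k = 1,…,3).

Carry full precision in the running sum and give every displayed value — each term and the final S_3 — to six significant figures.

∫_6^44 x·e^(−x/49) dx evaluates to 527.881.
Boundary: ½(f(6) + f(44)) = ½(5.30851 + 17.9256) = 11.6171.
Integral + boundary = 539.498.
Order-1 term: 1/12 · (0.0415715 − 0.776414) = -0.0612369.
After k=1: 539.437.
Order-2 term: −1/720 · (0.000356673 − 0.00106036) = 9.77338e-07.
After k=2: 539.437.
Order-3 term: 1/30240 · (2.89892e-07 − 7.48581e-07) = -1.51683e-11.

S_3 ≈ 539.437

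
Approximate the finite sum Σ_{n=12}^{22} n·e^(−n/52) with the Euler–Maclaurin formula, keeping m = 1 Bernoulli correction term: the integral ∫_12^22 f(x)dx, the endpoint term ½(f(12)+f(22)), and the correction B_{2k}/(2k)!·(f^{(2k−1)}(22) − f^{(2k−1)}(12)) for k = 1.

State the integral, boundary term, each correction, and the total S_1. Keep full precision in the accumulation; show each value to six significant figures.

The integral term ∫_12^22 x·e^(−x/52) dx = 121.626.
Boundary: ½(f(12) + f(22)) = ½(9.52707 + 14.4106) = 11.9688.
Running total after boundary: 133.595.
Correction k=1: B_{2}/2! · (f^{(1)}(22) − f^{(1)}(12)) = 1/12 · (0.377901 − 0.610710) = -0.0194007.

S_1 ≈ 133.575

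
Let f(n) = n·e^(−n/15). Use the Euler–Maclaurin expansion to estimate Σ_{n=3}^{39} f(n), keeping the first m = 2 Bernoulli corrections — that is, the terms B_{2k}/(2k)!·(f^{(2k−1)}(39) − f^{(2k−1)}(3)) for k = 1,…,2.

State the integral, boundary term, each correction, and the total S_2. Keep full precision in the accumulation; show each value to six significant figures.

S_2 ≈ 163.508

∫_3^39 x·e^(−x/15) dx evaluates to 160.896.
Endpoint term: (f(3) + f(39))/2 = (2.45619 + 2.89667)/2 = 2.67643.
So far: 163.572.
Order-1 term: 1/12 · (-0.118838 − 0.654985) = -0.0644852.
Partial sum through k=1: 163.508.
Order-2 term: −1/720 · (0.000132042 − 0.0101886) = 1.39675e-05.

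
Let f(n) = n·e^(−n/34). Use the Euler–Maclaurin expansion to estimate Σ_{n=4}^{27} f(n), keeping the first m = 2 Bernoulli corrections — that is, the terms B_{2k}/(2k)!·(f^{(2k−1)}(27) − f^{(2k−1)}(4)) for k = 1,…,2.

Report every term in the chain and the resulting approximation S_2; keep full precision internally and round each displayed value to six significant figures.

S_2 ≈ 219.017

Integral: ∫_4^27 x·e^(−x/34) dx = 211.194.
½[f(4) + f(27)] = ½[3.55604 + 12.2035] = 7.87975.
Integral + boundary = 219.074.
Correction k=1: B_{2}/2! · (f^{(1)}(27) − f^{(1)}(4)) = 1/12 · (0.0930547 − 0.784420) = -0.0576138.
After k=1: 219.017.
Correction k=2: B_{4}/4! · (f^{(3)}(27) − f^{(3)}(4)) = −1/720 · (0.000862469 − 0.00221664) = 1.88080e-06.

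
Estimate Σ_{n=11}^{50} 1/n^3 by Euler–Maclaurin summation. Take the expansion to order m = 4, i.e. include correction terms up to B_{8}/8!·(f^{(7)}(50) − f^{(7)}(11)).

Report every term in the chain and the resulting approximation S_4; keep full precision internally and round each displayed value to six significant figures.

S_4 ≈ 0.00432888

Integral: ∫_11^50 1/x^3 dx = 0.00393223.
Boundary: ½(f(11) + f(50)) = ½(0.000751315 + 8.00000e-06) = 0.000379657.
Running total after boundary: 0.00431189.
k=1: B_{2}/(2)! × [f^{(1)}(50) − f^{(1)}(11)] = 1/12 × (-4.80000e-07 − (-0.000204904)) = 1.70353e-05.
Running total after k=1: 0.00432892.
k=2: B_{4}/(4)! × [f^{(3)}(50) − f^{(3)}(11)] = −1/720 × (-3.84000e-09 − (-3.38684e-05)) = -4.70342e-08.
Running total after k=2: 0.00432888.
k=3: B_{6}/(6)! × [f^{(5)}(50) − f^{(5)}(11)] = 1/30240 × (-6.45120e-11 − (-1.17560e-05)) = 3.88754e-10.
Running total after k=3: 0.00432888.
k=4: B_{8}/(8)! × [f^{(7)}(50) − f^{(7)}(11)] = −1/1209600 × (-1.85795e-12 − (-6.99530e-06)) = -5.78315e-12.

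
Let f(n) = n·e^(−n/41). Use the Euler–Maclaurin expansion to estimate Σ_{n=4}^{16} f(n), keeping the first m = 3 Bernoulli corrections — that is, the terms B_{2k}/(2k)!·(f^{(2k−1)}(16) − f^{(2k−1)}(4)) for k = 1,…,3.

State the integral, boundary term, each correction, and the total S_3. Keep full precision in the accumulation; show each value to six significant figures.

∫_4^16 x·e^(−x/41) dx evaluates to 91.6057.
½[f(4) + f(16)] = ½[3.62819 + 10.8303] = 7.22923.
Integral + boundary = 98.8350.
Order-1 term: 1/12 · (0.412739 − 0.818555) = -0.0338180.
Running total after k=1: 98.8011.
Order-2 term: −1/720 · (0.00105088 − 0.00156612) = 7.15618e-07.
Running total after k=2: 98.8011.
Order-3 term: 1/30240 · (1.10424e-06 − 1.57364e-06) = -1.55228e-11.

S_3 ≈ 98.8011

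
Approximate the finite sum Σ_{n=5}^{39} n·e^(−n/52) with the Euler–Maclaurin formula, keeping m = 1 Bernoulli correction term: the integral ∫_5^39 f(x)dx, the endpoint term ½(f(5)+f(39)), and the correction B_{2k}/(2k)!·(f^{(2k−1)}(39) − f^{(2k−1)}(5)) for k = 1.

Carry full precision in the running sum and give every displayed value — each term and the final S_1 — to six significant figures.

∫_5^39 x·e^(−x/52) dx evaluates to 457.035.
Boundary: ½(f(5) + f(39)) = ½(4.54162 + 18.4223) = 11.4820.
So far: 468.517.
Order-1 term: 1/12 · (0.118092 − 0.820985) = -0.0585745.

S_1 ≈ 468.458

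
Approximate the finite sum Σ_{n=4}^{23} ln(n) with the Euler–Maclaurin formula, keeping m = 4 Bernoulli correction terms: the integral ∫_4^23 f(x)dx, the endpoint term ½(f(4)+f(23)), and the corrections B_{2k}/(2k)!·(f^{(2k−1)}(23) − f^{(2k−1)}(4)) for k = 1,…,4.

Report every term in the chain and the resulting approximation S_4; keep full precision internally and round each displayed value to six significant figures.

Integral: ∫_4^23 ln(x) dx = 47.5712.
Boundary: ½(f(4) + f(23)) = ½(1.38629 + 3.13549) = 2.26089.
So far: 49.8321.
k=1: B_{2}/(2)! × [f^{(1)}(23) − f^{(1)}(4)] = 1/12 × (0.0434783 − 0.250000) = -0.0172101.
Partial sum through k=1: 49.8149.
k=2: B_{4}/(4)! × [f^{(3)}(23) − f^{(3)}(4)] = −1/720 × (0.000164379 − 0.0312500) = 4.31745e-05.
Partial sum through k=2: 49.8149.
k=3: B_{6}/(6)! × [f^{(5)}(23) − f^{(5)}(4)] = 1/30240 × (3.72883e-06 − 0.0234375) = -7.74926e-07.
Partial sum through k=3: 49.8149.
k=4: B_{8}/(8)! × [f^{(7)}(23) − f^{(7)}(4)] = −1/1209600 × (2.11465e-07 − 0.0439453) = 3.63303e-08.

S_4 ≈ 49.8149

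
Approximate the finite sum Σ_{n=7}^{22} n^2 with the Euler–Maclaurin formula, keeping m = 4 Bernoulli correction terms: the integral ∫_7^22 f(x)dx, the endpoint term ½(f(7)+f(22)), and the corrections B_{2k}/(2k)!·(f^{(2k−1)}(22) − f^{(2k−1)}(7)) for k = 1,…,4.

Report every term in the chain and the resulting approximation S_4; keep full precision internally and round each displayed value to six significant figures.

The integral term ∫_7^22 x^2 dx = 3435.00.
½[f(7) + f(22)] = ½[49.0000 + 484.000] = 266.500.
So far: 3701.50.
k=1: B_{2}/(2)! × [f^{(1)}(22) − f^{(1)}(7)] = 1/12 × (44.0000 − 14.0000) = 2.50000.
After k=1: 3704.00.
k=2: B_{4}/(4)! × [f^{(3)}(22) − f^{(3)}(7)] = −1/720 × (0.00000 − 0.00000) = 0.00000.
After k=2: 3704.00.
k=3: B_{6}/(6)! × [f^{(5)}(22) − f^{(5)}(7)] = 1/30240 × (0.00000 − 0.00000) = 0.00000.
After k=3: 3704.00.
k=4: B_{8}/(8)! × [f^{(7)}(22) − f^{(7)}(7)] = −1/1209600 × (0.00000 − 0.00000) = 0.00000.

S_4 ≈ 3704.00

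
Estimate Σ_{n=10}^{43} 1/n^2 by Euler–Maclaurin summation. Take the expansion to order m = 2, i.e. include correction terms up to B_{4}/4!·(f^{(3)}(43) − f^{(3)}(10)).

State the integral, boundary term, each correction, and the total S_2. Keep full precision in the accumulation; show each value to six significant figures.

S_2 ≈ 0.0821788

Integral: ∫_10^43 1/x^2 dx = 0.0767442.
½[f(10) + f(43)] = ½[0.0100000 + 0.000540833] = 0.00527042.
Integral + boundary = 0.0820146.
Order-1 term: 1/12 · (-2.51550e-05 − (-0.00200000)) = 0.000164570.
Partial sum through k=1: 0.0821792.
Order-2 term: −1/720 · (-1.63256e-07 − (-0.000240000)) = -3.33107e-07.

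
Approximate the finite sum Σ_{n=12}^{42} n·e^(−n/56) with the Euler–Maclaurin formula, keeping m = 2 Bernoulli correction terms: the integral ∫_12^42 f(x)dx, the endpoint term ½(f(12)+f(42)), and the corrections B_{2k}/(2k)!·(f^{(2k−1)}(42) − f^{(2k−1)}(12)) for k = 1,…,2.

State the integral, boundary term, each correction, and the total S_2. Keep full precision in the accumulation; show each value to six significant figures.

S_2 ≈ 495.876

Integral: ∫_12^42 x·e^(−x/56) dx = 481.157.
½[f(12) + f(42)] = ½[9.68541 + 19.8394] = 14.7624.
Integral + boundary = 495.919.
Correction k=1: B_{2}/2! · (f^{(1)}(42) − f^{(1)}(12)) = 1/12 · (0.118092 − 0.634164) = -0.0430060.
Partial sum through k=1: 495.876.
Correction k=2: B_{4}/4! · (f^{(3)}(42) − f^{(3)}(12)) = −1/720 · (0.000338911 − 0.000716964) = 5.25074e-07.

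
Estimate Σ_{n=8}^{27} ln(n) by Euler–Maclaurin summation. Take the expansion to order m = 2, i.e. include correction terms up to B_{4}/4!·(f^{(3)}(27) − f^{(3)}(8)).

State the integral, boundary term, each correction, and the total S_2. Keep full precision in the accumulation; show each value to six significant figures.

Integral: ∫_8^27 ln(x) dx = 53.3521.
½[f(8) + f(27)] = ½[2.07944 + 3.29584] = 2.68764.
So far: 56.0397.
Order-1 term: 1/12 · (0.0370370 − 0.125000) = -0.00733025.
Running total after k=1: 56.0324.
Order-2 term: −1/720 · (0.000101611 − 0.00390625) = 5.28422e-06.

S_2 ≈ 56.0324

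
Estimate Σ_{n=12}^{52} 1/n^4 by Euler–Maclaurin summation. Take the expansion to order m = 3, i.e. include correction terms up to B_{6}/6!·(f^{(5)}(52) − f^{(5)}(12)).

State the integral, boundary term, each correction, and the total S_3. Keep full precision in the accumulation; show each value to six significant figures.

∫_12^52 1/x^4 dx evaluates to 0.000190531.
Boundary: ½(f(12) + f(52)) = ½(4.82253e-05 + 1.36769e-07) = 2.41810e-05.
Integral + boundary = 0.000214712.
Order-1 term: 1/12 · (-1.05207e-08 − (-1.60751e-05)) = 1.33872e-06.
Running total after k=1: 0.000216050.
Order-2 term: −1/720 · (-1.16723e-10 − (-3.34898e-06)) = -4.65120e-09.
Running total after k=2: 0.000216046.
Order-3 term: 1/30240 · (-2.41735e-12 − (-1.30238e-06)) = 4.30681e-11.

S_3 ≈ 0.000216046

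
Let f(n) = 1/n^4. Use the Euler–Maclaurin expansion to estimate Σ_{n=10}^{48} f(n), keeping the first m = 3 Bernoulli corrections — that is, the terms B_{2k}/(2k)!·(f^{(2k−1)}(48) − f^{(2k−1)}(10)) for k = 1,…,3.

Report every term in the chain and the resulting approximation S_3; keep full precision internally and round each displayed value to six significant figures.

S_3 ≈ 0.000383729

∫_10^48 1/x^4 dx evaluates to 0.000330319.
Endpoint term: (f(10) + f(48))/2 = (0.000100000 + 1.88380e-07)/2 = 5.00942e-05.
So far: 0.000380413.
Order-1 term: 1/12 · (-1.56983e-08 − (-4.00000e-05)) = 3.33203e-06.
Running total after k=1: 0.000383745.
Order-2 term: −1/720 · (-2.04406e-10 − (-1.20000e-05)) = -1.66664e-08.
Running total after k=2: 0.000383729.
Order-3 term: 1/30240 · (-4.96819e-12 − (-6.72000e-06)) = 2.22222e-10.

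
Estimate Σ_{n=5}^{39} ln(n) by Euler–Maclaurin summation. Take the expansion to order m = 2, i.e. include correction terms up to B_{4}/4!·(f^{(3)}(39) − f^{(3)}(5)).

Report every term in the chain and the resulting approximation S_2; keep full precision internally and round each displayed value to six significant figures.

The integral term ∫_5^39 ln(x) dx = 100.832.
Boundary: ½(f(5) + f(39)) = ½(1.60944 + 3.66356) = 2.63650.
Integral + boundary = 103.468.
Order-1 term: 1/12 · (0.0256410 − 0.200000) = -0.0145299.
Running total after k=1: 103.454.
Order-2 term: −1/720 · (3.37160e-05 − 0.0160000) = 2.21754e-05.

S_2 ≈ 103.454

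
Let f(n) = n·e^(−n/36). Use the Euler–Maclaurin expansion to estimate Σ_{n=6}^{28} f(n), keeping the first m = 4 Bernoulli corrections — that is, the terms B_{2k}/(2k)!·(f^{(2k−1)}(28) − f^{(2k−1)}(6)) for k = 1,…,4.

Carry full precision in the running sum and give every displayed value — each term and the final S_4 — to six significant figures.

S_4 ≈ 230.284

The integral term ∫_6^28 x·e^(−x/36) dx = 221.363.
½[f(6) + f(28)] = ½[5.07889 + 12.8639] = 8.97141.
Integral + boundary = 230.335.
k=1: B_{2}/(2)! × [f^{(1)}(28) − f^{(1)}(6)] = 1/12 × (0.102095 − 0.705401) = -0.0502756.
Partial sum through k=1: 230.284.
k=2: B_{4}/(4)! × [f^{(3)}(28) − f^{(3)}(6)] = −1/720 × (0.000787767 − 0.00185059) = 1.47614e-06.
Partial sum through k=2: 230.284.
k=3: B_{6}/(6)! × [f^{(5)}(28) − f^{(5)}(6)] = 1/30240 × (1.15491e-06 − 2.43587e-06) = -4.23600e-11.
Partial sum through k=3: 230.284.
k=4: B_{8}/(8)! × [f^{(7)}(28) − f^{(7)}(6)] = −1/1209600 × (1.31325e-09 − 2.65727e-09) = 1.11113e-15.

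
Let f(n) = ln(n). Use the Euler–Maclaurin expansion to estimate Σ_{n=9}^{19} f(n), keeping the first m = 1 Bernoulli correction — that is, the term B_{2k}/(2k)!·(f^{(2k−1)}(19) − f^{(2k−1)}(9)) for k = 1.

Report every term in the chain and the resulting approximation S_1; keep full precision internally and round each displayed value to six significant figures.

Integral: ∫_9^19 ln(x) dx = 26.1693.
½[f(9) + f(19)] = ½[2.19722 + 2.94444] = 2.57083.
Running total after boundary: 28.7402.
Correction k=1: B_{2}/2! · (f^{(1)}(19) − f^{(1)}(9)) = 1/12 · (0.0526316 − 0.111111) = -0.00487329.

S_1 ≈ 28.7353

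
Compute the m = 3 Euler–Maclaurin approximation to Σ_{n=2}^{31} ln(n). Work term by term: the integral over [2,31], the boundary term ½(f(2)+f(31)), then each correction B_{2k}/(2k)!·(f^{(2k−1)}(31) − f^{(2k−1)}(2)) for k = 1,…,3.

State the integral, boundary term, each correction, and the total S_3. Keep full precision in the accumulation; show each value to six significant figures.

Integral: ∫_2^31 ln(x) dx = 76.0673.
Boundary: ½(f(2) + f(31)) = ½(0.693147 + 3.43399) = 2.06357.
Integral + boundary = 78.1309.
Correction k=1: B_{2}/2! · (f^{(1)}(31) − f^{(1)}(2)) = 1/12 · (0.0322581 − 0.500000) = -0.0389785.
Partial sum through k=1: 78.0919.
Correction k=2: B_{4}/4! · (f^{(3)}(31) − f^{(3)}(2)) = −1/720 · (6.71344e-05 − 0.250000) = 0.000347129.
Partial sum through k=2: 78.0922.
Correction k=3: B_{6}/6! · (f^{(5)}(31) − f^{(5)}(2)) = 1/30240 · (8.38306e-07 − 0.750000) = -2.48016e-05.

S_3 ≈ 78.0922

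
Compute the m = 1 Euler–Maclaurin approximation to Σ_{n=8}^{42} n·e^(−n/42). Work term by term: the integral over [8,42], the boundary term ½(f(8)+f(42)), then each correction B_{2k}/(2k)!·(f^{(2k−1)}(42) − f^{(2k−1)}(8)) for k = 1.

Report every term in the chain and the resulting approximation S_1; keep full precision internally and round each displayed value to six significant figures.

S_1 ≈ 448.885

The integral term ∫_8^42 x·e^(−x/42) dx = 437.909.
½[f(8) + f(42)] = ½[6.61252 + 15.4509] = 11.0317.
Running total after boundary: 448.940.
Correction k=1: B_{2}/2! · (f^{(1)}(42) − f^{(1)}(8)) = 1/12 · (0.00000 − 0.669124) = -0.0557604.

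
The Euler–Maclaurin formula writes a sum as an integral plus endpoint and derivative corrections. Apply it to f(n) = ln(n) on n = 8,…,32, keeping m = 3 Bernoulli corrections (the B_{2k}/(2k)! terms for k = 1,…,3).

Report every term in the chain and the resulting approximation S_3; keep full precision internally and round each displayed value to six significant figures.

S_3 ≈ 73.0328

The integral term ∫_8^32 ln(x) dx = 70.2680.
Boundary: ½(f(8) + f(32)) = ½(2.07944 + 3.46574) = 2.77259.
Integral + boundary = 73.0406.
Correction k=1: B_{2}/2! · (f^{(1)}(32) − f^{(1)}(8)) = 1/12 · (0.0312500 − 0.125000) = -0.00781250.
Running total after k=1: 73.0328.
Correction k=2: B_{4}/4! · (f^{(3)}(32) − f^{(3)}(8)) = −1/720 · (6.10352e-05 − 0.00390625) = 5.34058e-06.
Running total after k=2: 73.0328.
Correction k=3: B_{6}/6! · (f^{(5)}(32) − f^{(5)}(8)) = 1/30240 · (7.15256e-07 − 0.000732422) = -2.41966e-08.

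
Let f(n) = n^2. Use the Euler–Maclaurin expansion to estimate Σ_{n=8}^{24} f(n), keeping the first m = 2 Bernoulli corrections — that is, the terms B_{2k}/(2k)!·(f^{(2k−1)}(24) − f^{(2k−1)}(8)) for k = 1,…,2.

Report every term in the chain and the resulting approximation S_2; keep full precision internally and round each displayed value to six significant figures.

The integral term ∫_8^24 x^2 dx = 4437.33.
Endpoint term: (f(8) + f(24))/2 = (64.0000 + 576.000)/2 = 320.000.
Running total after boundary: 4757.33.
Correction k=1: B_{2}/2! · (f^{(1)}(24) − f^{(1)}(8)) = 1/12 · (48.0000 − 16.0000) = 2.66667.
After k=1: 4760.00.
Correction k=2: B_{4}/4! · (f^{(3)}(24) − f^{(3)}(8)) = −1/720 · (0.00000 − 0.00000) = 0.00000.

S_2 ≈ 4760.00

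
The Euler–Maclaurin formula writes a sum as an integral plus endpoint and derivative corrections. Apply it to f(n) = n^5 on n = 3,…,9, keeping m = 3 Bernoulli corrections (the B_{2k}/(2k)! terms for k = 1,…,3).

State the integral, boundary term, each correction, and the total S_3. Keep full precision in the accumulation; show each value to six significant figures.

The integral term ∫_3^9 x^5 dx = 88452.0.
½[f(3) + f(9)] = ½[243.000 + 59049.0] = 29646.0.
Running total after boundary: 118098.
k=1: B_{2}/(2)! × [f^{(1)}(9) − f^{(1)}(3)] = 1/12 × (32805.0 − 405.000) = 2700.00.
Partial sum through k=1: 120798.
k=2: B_{4}/(4)! × [f^{(3)}(9) − f^{(3)}(3)] = −1/720 × (4860.00 − 540.000) = -6.00000.
Partial sum through k=2: 120792.
k=3: B_{6}/(6)! × [f^{(5)}(9) − f^{(5)}(3)] = 1/30240 × (120.000 − 120.000) = 0.00000.

S_3 ≈ 120792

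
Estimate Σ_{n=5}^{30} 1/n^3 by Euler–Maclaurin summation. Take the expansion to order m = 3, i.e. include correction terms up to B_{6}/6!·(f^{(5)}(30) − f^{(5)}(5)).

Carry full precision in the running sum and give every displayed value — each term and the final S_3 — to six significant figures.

S_3 ≈ 0.0238575

∫_5^30 1/x^3 dx evaluates to 0.0194444.
½[f(5) + f(30)] = ½[0.00800000 + 3.70370e-05] = 0.00401852.
Integral + boundary = 0.0234630.
Correction k=1: B_{2}/2! · (f^{(1)}(30) − f^{(1)}(5)) = 1/12 · (-3.70370e-06 − (-0.00480000)) = 0.000399691.
After k=1: 0.0238627.
Correction k=2: B_{4}/4! · (f^{(3)}(30) − f^{(3)}(5)) = −1/720 · (-8.23045e-08 − (-0.00384000)) = -5.33322e-06.
After k=2: 0.0238573.
Correction k=3: B_{6}/6! · (f^{(5)}(30) − f^{(5)}(5)) = 1/30240 · (-3.84088e-09 − (-0.00645120)) = 2.13333e-07.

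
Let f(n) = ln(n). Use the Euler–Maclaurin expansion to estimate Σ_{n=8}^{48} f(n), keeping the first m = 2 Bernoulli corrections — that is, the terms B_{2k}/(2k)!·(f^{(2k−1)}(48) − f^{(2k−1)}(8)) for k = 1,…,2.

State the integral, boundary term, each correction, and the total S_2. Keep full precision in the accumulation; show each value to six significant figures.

Integral: ∫_8^48 ln(x) dx = 129.182.
Boundary: ½(f(8) + f(48)) = ½(2.07944 + 3.87120) = 2.97532.
Integral + boundary = 132.157.
Correction k=1: B_{2}/2! · (f^{(1)}(48) − f^{(1)}(8)) = 1/12 · (0.0208333 − 0.125000) = -0.00868056.
After k=1: 132.149.
Correction k=2: B_{4}/4! · (f^{(3)}(48) − f^{(3)}(8)) = −1/720 · (1.80845e-05 − 0.00390625) = 5.40023e-06.

S_2 ≈ 132.149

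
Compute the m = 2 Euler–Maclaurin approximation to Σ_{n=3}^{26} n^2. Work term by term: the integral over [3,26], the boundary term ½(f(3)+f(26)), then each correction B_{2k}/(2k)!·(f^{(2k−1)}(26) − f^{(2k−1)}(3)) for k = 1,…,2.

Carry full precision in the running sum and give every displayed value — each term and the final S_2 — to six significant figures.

The integral term ∫_3^26 x^2 dx = 5849.67.
½[f(3) + f(26)] = ½[9.00000 + 676.000] = 342.500.
So far: 6192.17.
Correction k=1: B_{2}/2! · (f^{(1)}(26) − f^{(1)}(3)) = 1/12 · (52.0000 − 6.00000) = 3.83333.
After k=1: 6196.00.
Correction k=2: B_{4}/4! · (f^{(3)}(26) − f^{(3)}(3)) = −1/720 · (0.00000 − 0.00000) = 0.00000.

S_2 ≈ 6196.00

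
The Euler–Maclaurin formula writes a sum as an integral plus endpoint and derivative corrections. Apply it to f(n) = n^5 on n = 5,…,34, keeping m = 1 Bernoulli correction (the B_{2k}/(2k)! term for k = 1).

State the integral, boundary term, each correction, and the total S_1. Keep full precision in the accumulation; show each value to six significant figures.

∫_5^34 x^5 dx evaluates to 2.57465e+08.
½[f(5) + f(34)] = ½[3125.00 + 4.54354e+07] = 2.27193e+07.
So far: 2.80184e+08.
k=1: B_{2}/(2)! × [f^{(1)}(34) − f^{(1)}(5)] = 1/12 × (6.68168e+06 − 3125.00) = 556546.

S_1 ≈ 2.80741e+08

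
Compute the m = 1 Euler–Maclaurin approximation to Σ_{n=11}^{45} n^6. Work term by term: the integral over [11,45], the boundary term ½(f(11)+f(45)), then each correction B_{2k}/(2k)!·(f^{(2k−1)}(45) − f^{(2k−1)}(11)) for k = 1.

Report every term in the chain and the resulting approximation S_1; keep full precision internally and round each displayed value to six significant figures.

The integral term ∫_11^45 x^6 dx = 5.33786e+10.
½[f(11) + f(45)] = ½[1.77156e+06 + 8.30377e+09] = 4.15277e+09.
Running total after boundary: 5.75313e+10.
k=1: B_{2}/(2)! × [f^{(1)}(45) − f^{(1)}(11)] = 1/12 × (1.10717e+09 − 966306) = 9.21835e+07.

S_1 ≈ 5.76235e+10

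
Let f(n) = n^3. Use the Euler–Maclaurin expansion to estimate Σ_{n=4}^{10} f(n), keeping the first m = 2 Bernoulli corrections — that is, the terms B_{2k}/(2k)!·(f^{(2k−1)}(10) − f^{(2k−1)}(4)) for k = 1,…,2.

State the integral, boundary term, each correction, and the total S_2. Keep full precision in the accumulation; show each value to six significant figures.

S_2 ≈ 2989.00

∫_4^10 x^3 dx evaluates to 2436.00.
Endpoint term: (f(4) + f(10))/2 = (64.0000 + 1000.00)/2 = 532.000.
Running total after boundary: 2968.00.
Correction k=1: B_{2}/2! · (f^{(1)}(10) − f^{(1)}(4)) = 1/12 · (300.000 − 48.0000) = 21.0000.
Partial sum through k=1: 2989.00.
Correction k=2: B_{4}/4! · (f^{(3)}(10) − f^{(3)}(4)) = −1/720 · (6.00000 − 6.00000) = 0.00000.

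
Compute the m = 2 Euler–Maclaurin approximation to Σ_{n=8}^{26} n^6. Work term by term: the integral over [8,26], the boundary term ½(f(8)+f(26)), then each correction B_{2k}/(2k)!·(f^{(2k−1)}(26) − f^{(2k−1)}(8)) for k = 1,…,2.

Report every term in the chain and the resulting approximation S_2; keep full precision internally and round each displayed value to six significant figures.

∫_8^26 x^6 dx evaluates to 1.14710e+09.
Boundary: ½(f(8) + f(26)) = ½(262144 + 3.08916e+08) = 1.54589e+08.
Running total after boundary: 1.30169e+09.
k=1: B_{2}/(2)! × [f^{(1)}(26) − f^{(1)}(8)] = 1/12 × (7.12883e+07 − 196608) = 5.92430e+06.
Running total after k=1: 1.30762e+09.
k=2: B_{4}/(4)! × [f^{(3)}(26) − f^{(3)}(8)] = −1/720 × (2.10912e+06 − 61440.0) = -2844.00.

S_2 ≈ 1.30761e+09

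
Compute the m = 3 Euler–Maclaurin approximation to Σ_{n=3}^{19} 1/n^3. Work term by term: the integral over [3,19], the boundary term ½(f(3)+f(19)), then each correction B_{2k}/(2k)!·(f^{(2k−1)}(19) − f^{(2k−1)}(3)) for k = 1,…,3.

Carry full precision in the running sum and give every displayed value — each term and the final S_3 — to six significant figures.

S_3 ≈ 0.0757448

∫_3^19 1/x^3 dx evaluates to 0.0541705.
Boundary: ½(f(3) + f(19)) = ½(0.0370370 + 0.000145794) = 0.0185914.
Integral + boundary = 0.0727619.
k=1: B_{2}/(2)! × [f^{(1)}(19) − f^{(1)}(3)] = 1/12 × (-2.30201e-05 − (-0.0370370)) = 0.00308450.
Running total after k=1: 0.0758464.
k=2: B_{4}/(4)! × [f^{(3)}(19) − f^{(3)}(3)] = −1/720 × (-1.27535e-06 − (-0.0823045)) = -0.000114310.
Running total after k=2: 0.0757321.
k=3: B_{6}/(6)! × [f^{(5)}(19) − f^{(5)}(3)] = 1/30240 × (-1.48379e-07 − (-0.384088)) = 1.27013e-05.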